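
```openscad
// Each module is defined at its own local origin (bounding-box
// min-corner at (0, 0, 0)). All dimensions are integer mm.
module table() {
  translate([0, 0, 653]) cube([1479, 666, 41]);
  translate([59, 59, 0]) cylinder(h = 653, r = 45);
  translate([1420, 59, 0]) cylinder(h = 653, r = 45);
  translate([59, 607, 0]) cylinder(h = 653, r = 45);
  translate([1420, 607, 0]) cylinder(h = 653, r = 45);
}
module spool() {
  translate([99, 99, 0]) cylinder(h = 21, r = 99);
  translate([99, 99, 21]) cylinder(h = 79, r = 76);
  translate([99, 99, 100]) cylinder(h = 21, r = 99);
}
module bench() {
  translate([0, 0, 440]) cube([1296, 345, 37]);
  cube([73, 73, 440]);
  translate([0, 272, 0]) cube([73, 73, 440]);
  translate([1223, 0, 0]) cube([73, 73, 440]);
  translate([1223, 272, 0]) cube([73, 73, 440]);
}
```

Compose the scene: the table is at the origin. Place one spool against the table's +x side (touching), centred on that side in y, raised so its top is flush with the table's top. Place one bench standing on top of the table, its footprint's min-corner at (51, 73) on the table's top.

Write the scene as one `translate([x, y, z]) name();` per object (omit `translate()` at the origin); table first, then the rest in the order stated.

table();
translate([1479, 234, 573]) spool();
translate([51, 73, 694]) bench();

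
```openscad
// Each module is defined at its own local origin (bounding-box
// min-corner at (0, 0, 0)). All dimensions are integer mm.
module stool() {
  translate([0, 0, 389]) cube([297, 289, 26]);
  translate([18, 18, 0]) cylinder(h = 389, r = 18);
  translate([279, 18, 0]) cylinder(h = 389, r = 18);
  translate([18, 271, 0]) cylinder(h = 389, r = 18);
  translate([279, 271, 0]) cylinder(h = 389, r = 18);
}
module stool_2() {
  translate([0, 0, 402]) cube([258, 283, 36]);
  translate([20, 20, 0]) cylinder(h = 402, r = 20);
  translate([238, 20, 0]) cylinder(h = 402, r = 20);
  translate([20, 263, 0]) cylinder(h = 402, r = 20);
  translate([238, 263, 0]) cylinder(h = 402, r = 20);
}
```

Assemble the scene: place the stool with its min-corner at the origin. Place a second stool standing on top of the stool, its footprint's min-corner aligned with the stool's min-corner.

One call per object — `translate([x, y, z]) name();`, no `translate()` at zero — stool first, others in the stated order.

stool();
translate([0, 0, 415]) stool_2();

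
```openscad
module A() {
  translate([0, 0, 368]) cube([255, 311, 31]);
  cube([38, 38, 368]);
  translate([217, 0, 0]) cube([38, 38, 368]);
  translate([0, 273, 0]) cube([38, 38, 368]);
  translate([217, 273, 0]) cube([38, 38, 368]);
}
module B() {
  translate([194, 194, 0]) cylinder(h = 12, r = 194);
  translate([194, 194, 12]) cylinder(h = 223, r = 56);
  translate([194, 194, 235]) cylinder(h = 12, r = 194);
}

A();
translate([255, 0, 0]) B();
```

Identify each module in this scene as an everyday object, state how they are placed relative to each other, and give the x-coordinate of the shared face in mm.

The stool's +x face and the spool's −x face are both at x = 255 mm.

A is a stool. B is a spool. The spool is against the stool's +x side, with their −y faces flush. The x-coordinate of the shared face is 255 mm.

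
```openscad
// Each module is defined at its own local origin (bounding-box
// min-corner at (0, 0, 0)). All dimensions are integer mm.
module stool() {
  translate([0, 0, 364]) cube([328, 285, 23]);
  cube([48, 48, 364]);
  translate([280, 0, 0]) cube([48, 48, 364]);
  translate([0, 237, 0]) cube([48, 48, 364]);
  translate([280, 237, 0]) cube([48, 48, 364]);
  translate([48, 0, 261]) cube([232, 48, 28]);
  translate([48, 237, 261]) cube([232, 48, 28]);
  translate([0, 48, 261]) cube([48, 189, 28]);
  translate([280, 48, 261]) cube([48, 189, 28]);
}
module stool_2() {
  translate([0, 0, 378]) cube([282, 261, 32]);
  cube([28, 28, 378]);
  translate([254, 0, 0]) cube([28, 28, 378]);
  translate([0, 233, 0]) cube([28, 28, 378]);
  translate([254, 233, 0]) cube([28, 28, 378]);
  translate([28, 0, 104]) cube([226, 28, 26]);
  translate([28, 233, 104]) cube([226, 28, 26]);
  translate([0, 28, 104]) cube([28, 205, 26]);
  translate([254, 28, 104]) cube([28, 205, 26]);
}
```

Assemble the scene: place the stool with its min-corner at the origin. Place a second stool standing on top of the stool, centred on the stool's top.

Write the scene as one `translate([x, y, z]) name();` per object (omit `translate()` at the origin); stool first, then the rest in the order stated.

stool();
translate([23, 12, 387]) stool_2();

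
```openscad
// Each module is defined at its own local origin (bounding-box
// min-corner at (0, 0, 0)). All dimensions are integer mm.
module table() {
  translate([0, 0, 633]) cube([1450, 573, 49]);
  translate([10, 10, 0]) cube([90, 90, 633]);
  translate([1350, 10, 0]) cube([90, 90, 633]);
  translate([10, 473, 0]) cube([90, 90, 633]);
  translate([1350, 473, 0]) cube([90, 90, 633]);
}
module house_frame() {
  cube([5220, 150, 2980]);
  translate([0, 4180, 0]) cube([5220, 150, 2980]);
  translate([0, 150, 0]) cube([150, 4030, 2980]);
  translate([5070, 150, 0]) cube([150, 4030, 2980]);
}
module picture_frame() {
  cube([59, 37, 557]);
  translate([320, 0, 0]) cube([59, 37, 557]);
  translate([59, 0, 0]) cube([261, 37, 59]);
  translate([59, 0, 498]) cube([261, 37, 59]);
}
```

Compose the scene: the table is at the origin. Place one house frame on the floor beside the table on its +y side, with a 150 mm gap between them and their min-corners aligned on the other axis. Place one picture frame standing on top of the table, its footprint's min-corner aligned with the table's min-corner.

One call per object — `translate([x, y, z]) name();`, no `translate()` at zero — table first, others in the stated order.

table();
translate([0, 723, 0]) house_frame();
translate([0, 0, 682]) picture_frame();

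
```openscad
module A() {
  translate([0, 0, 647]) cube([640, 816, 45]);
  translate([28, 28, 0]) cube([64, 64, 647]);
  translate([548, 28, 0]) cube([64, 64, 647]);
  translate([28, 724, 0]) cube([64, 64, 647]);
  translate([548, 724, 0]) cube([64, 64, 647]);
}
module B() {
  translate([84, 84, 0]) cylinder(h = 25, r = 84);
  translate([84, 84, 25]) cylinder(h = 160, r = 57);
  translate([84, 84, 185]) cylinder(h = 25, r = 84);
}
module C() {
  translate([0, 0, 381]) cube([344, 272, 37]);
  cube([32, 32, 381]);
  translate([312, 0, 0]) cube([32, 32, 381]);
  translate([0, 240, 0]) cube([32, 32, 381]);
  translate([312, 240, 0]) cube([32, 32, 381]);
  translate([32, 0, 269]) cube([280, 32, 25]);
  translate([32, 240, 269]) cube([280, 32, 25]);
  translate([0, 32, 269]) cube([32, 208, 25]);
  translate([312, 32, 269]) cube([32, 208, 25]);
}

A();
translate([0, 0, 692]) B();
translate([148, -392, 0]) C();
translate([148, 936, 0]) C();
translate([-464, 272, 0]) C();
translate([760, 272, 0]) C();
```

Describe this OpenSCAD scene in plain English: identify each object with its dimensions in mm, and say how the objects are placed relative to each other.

A is a table with a 640×816 mm rectangular top, 45 mm thick, top surface at z = 692 mm, supported by four 64×64 mm square legs, each inset 28 mm from the nearest pair of top edges, running from the floor.

B is a spool: two coaxial disc flanges of radius 84 mm and thickness 25 mm, joined by a core cylinder of radius 57 mm and height 160 mm. The lower flange rests on z = 0 and the three cylinders share a vertical axis.

C is a four-legged stool. The seat is 344×272 mm, 37 mm thick, top at z = 418 mm. It stands on four square legs, each 32×32 mm in cross-section, from z = 0 to the seat underside, each flush with a corner of the seat. Four stretchers, 32 mm wide and 25 mm tall, connect adjacent legs with their undersides at z = 269 mm, each running between the inner faces of the legs it joins and aligned with the legs' outer faces on the other axis.

The spool is on top of the table. Four stools sit around the table at the −y, +y, −x, +x sides.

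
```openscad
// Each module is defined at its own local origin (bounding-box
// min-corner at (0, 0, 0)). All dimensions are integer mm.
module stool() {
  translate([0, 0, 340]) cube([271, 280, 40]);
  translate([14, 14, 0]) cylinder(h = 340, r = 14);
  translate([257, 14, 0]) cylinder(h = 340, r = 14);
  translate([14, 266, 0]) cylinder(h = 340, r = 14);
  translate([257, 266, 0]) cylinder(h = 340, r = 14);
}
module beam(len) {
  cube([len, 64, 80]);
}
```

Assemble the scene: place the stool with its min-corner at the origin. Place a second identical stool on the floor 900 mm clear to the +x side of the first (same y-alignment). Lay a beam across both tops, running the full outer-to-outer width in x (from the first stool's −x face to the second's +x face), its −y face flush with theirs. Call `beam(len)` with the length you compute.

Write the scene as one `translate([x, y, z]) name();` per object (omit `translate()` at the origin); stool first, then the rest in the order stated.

stool();
translate([1171, 0, 0]) stool();
translate([0, 0, 380]) beam(1442);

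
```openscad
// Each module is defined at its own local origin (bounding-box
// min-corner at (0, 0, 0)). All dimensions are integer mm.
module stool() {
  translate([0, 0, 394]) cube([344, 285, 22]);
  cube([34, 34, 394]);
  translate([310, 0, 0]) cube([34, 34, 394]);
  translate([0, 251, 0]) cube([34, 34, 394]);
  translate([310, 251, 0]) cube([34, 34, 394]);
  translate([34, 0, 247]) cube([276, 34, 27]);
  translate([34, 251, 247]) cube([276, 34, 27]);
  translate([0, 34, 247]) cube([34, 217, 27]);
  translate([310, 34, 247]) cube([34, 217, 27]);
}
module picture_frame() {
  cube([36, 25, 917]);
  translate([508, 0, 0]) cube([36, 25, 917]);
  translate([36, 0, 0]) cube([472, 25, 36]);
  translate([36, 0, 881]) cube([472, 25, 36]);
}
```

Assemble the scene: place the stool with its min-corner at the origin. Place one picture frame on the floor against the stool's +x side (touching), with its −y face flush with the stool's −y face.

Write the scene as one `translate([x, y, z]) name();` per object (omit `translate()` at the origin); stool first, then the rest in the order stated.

stool();
translate([344, 0, 0]) picture_frame();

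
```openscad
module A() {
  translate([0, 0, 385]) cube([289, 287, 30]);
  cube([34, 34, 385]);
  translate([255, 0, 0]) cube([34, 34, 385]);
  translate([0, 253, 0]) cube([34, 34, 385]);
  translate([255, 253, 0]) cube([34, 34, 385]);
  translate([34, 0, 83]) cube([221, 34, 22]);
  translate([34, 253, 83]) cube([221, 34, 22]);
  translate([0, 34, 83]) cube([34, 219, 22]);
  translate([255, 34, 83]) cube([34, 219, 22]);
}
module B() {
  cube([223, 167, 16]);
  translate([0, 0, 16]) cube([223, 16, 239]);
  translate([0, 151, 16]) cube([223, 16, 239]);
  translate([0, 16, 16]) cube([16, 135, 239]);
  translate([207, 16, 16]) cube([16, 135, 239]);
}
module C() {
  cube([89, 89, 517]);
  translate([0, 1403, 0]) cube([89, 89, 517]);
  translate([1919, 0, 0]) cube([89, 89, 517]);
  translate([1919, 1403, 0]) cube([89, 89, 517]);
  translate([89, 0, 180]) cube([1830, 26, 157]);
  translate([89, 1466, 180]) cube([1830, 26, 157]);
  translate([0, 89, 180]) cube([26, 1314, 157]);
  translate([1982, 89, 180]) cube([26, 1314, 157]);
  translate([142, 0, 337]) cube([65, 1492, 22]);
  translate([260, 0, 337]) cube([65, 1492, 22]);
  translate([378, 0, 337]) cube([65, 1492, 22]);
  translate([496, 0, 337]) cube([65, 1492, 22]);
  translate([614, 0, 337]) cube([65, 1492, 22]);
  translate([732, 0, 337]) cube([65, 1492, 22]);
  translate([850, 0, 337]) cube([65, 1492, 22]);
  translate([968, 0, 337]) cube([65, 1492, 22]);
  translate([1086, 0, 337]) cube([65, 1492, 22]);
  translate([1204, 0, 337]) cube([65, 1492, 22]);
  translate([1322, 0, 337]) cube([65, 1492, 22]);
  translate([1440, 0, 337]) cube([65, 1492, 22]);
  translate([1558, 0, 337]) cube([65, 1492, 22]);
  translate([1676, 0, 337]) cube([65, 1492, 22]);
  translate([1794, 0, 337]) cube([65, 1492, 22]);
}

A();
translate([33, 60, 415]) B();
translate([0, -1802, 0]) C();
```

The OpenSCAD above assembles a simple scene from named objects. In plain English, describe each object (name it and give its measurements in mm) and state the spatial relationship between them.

A is a simple wooden stool: a rectangular seat 289 mm (x) by 287 mm (y), 30 mm thick, top face at z = 415 mm, on four square legs, each 34×34 mm in cross-section. The legs rest on z = 0, each flush with a corner of the seat. Four stretchers, 34 mm wide and 22 mm tall, connect adjacent legs with their undersides at z = 83 mm, each running between the inner faces of the legs it joins and aligned with the legs' outer faces on the other axis.

B is an open-topped rectangular box: outside dimensions 223×167×255 mm, with a uniform wall and base thickness of 16 mm. The base is a full 223×167 slab on the floor; four walls sit on top of the base. The front and back walls (the −y and +y sides) span the full width; the two side walls fit between them.

C is a bed frame 2008 mm long (x) by 1492 mm wide (y). Four 89×89 mm corner posts, 517 mm tall, at the corners of the footprint. Four rails of 26 mm thickness and 157 mm height run between adjacent posts with their undersides at z = 180 mm, their outer faces flush with the outside of the frame (the two x-running rails run between the posts' inner faces; the two y-running rails run between the posts' inner faces). 15 slats, each 65 mm wide (x) and 22 mm thick, lie across the top of the two x-running rails, running the full 1492 mm width of the frame in y; the slats are evenly spaced along x between the inner faces of the end posts with equal gaps (rounded down to the nearest mm) at the −x end and between each pair — any rounding remainder accumulates at the +x end.

The open box is on top of the stool, centred. The bed frame is on the floor beside the stool on its −y side.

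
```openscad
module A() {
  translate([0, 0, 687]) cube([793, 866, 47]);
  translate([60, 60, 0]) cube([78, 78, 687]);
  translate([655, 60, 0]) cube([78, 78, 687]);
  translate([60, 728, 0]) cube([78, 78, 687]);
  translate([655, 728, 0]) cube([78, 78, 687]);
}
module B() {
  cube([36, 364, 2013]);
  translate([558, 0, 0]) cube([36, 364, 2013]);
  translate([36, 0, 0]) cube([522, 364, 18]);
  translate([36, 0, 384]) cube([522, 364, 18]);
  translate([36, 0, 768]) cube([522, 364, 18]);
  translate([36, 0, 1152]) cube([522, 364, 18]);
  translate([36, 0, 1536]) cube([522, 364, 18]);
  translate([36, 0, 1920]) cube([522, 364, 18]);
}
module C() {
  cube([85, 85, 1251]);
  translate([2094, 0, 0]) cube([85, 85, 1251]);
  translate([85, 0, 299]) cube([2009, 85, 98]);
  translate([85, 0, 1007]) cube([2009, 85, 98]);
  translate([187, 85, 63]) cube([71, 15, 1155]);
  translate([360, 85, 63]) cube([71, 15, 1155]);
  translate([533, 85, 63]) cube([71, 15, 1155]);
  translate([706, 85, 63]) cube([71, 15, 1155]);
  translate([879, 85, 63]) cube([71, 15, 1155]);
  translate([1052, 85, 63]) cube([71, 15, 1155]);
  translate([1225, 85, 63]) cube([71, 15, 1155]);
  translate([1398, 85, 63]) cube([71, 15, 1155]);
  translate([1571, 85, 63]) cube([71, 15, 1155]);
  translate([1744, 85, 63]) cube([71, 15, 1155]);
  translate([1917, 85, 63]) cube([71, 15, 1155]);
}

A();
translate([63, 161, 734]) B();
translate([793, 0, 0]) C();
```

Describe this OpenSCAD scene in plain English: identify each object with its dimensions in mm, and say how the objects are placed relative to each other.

A is a table: top 793 mm (x) × 866 mm (y), 47 mm thick, upper face at z = 734 mm, on four 78×78 mm square legs, each inset 60 mm from the nearest pair of top edges, running from z = 0 to the bottom of the top.

B is a bookshelf 594 mm wide overall, 364 mm deep and 2013 mm tall. The two sides are 36 mm thick vertical panels. 6 horizontal shelves of 18 mm thickness span between the inner faces of the sides; the lowest shelf sits on the floor and shelves are stacked with a clear vertical gap of 366 mm between each pair.

C is a fence section. Two 85×85 mm posts, 1251 mm tall, stand on the floor with a clear span of 2009 mm between their inner faces. Two horizontal rails of 85×98 mm section span the gap between the posts with their undersides at z = 299 mm and z = 1007 mm, flush with the posts' −y face. 11 pickets, each 71 mm wide, 15 mm thick and 1155 mm tall, are fixed to the +y face of the rails with their bottoms at z = 63 mm, evenly spaced across the span with equal gaps (rounded down to the nearest mm) at the −x end and between each pair — any rounding remainder accumulates at the +x end.

The bookshelf is on top of the table. The fence section is against the table's +x side, with their −y faces flush.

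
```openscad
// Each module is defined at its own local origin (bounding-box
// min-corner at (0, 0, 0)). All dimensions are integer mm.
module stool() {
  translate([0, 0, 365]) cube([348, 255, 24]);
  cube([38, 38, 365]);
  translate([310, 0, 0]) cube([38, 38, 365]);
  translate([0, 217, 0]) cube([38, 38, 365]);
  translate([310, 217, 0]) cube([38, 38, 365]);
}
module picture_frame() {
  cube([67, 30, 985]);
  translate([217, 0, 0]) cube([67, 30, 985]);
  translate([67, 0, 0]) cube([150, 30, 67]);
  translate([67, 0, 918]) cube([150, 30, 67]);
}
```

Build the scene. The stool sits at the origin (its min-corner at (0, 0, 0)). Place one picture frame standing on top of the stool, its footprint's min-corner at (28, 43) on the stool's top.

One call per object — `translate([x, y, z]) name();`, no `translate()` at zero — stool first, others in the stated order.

stool();
translate([28, 43, 389]) picture_frame();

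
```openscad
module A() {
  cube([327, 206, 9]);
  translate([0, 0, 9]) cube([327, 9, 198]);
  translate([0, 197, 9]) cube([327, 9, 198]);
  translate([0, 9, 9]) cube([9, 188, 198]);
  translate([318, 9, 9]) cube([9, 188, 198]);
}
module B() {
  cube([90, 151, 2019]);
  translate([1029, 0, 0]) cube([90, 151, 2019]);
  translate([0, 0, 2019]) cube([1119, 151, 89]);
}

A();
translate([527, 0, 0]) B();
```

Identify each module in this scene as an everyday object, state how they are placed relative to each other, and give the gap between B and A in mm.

A is an open box. B is a door frame. The door frame is on the floor beside the open box on its +x side. The gap between the door frame and the open box is 200 mm.

The door frame's nearest face is 200 mm from the open box's +x face.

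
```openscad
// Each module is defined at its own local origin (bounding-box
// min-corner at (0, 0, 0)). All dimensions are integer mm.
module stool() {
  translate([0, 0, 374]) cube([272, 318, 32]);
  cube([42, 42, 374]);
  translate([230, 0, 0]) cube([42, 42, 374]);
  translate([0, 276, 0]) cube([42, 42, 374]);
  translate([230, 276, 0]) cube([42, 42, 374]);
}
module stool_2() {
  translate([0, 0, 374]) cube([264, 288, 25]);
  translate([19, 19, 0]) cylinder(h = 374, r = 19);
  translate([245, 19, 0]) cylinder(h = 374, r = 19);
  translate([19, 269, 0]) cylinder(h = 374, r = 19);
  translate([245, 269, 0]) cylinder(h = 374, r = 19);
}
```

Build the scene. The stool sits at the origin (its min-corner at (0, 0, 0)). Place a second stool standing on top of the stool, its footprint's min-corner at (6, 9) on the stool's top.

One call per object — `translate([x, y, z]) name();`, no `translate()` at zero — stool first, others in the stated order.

stool();
translate([6, 9, 406]) stool_2();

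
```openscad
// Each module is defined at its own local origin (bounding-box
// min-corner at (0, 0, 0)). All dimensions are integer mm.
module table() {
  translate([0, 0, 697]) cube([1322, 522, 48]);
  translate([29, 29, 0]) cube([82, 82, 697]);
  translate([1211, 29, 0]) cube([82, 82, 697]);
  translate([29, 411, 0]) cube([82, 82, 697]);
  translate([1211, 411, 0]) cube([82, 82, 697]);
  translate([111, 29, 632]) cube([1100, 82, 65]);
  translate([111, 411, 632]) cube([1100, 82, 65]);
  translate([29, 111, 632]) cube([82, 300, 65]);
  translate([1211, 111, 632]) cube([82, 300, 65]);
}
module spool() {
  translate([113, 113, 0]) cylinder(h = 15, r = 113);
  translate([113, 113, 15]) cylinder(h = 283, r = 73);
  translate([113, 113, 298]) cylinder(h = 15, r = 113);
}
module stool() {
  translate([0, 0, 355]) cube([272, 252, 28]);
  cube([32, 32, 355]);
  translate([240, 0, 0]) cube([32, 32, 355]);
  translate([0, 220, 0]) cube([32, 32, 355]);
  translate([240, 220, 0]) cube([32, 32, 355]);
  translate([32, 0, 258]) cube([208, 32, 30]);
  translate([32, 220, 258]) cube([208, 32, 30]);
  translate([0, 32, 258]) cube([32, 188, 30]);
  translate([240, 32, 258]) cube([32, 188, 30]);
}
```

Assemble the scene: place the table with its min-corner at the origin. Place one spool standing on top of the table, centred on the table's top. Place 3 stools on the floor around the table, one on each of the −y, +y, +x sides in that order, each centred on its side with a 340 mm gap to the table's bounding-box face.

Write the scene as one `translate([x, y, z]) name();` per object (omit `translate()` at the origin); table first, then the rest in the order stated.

table();
translate([548, 148, 745]) spool();
translate([525, -592, 0]) stool();
translate([525, 862, 0]) stool();
translate([1662, 135, 0]) stool();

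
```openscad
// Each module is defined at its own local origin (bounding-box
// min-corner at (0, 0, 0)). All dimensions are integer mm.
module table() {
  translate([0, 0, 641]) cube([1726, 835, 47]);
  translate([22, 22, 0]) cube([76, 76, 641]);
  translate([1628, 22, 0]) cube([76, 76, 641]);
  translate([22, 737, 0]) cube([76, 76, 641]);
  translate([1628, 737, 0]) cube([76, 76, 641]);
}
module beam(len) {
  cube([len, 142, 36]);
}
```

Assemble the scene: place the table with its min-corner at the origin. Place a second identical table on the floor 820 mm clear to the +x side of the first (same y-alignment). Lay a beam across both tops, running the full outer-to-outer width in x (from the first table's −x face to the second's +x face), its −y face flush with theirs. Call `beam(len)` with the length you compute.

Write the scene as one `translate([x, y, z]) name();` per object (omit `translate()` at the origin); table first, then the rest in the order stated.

table();
translate([2546, 0, 0]) table();
translate([0, 0, 688]) beam(4272);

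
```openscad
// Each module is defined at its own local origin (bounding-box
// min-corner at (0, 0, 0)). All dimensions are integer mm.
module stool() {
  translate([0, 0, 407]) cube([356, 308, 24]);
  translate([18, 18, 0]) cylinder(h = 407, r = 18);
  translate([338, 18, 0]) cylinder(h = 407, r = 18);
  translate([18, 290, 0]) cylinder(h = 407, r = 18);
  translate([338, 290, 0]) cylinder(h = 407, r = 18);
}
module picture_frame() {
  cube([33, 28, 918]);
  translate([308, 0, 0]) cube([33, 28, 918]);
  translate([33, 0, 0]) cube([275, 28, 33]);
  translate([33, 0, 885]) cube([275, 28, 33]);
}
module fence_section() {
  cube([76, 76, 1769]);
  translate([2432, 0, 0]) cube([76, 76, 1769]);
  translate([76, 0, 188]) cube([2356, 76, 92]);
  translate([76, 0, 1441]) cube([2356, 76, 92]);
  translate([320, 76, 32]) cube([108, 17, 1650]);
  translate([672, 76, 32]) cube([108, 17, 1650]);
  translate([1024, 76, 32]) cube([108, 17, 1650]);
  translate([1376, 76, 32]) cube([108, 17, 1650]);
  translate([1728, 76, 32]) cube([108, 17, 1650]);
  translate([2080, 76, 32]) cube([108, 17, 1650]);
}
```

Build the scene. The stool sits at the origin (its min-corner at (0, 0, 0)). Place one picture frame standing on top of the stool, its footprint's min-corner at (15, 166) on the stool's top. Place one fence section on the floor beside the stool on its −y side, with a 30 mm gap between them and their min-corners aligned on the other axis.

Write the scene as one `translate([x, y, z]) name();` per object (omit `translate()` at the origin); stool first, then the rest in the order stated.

stool();
translate([15, 166, 431]) picture_frame();
translate([0, -123, 0]) fence_section();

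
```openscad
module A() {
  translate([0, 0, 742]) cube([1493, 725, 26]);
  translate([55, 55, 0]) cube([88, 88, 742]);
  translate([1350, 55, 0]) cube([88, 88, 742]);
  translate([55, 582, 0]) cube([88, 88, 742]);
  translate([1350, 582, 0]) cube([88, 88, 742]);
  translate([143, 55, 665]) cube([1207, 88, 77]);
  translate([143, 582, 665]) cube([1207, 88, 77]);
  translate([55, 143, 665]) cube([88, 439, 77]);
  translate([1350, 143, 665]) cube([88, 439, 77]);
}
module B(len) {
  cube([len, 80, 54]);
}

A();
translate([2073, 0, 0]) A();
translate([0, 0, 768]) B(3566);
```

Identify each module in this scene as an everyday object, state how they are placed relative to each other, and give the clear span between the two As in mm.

A is a table. B is a beam. A beam spans the tops of two tables. The clear span between the two tables is 580 mm.

Second table starts at x = 2073; first ends at x = 1493; clear span = 2073 − 1493 = 580 mm.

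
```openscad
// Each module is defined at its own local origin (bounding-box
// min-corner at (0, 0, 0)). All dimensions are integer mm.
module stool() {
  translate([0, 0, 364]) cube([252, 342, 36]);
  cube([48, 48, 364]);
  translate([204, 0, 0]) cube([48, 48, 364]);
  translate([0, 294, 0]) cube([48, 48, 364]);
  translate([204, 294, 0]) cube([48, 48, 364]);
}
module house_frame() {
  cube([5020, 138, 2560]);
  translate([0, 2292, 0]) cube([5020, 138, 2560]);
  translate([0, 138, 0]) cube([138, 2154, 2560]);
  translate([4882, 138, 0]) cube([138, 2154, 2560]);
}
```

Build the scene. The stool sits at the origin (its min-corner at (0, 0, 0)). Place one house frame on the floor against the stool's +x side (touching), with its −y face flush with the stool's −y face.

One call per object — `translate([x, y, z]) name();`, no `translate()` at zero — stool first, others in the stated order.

stool();
translate([252, 0, 0]) house_frame();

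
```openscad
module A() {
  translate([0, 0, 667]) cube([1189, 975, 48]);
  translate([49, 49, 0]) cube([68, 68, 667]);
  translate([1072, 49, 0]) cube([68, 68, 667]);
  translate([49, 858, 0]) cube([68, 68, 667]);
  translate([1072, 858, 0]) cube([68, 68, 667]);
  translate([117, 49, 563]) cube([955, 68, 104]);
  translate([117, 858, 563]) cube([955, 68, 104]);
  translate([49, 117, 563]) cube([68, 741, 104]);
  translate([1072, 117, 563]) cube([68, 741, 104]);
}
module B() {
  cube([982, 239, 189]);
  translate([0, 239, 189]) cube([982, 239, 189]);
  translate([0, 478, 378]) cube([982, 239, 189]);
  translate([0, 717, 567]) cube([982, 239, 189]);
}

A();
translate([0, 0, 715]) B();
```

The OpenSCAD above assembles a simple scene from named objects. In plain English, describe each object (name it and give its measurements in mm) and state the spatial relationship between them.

A is a table: top 1189 mm (x) × 975 mm (y), 48 mm thick, upper face at z = 715 mm, on four 68×68 mm square legs, each inset 49 mm from the nearest pair of top edges, running from z = 0 to the bottom of the top. Four apron rails, 68 mm thick and 104 mm tall, run between adjacent legs with their top edges flush with the underside of the top and their outer faces flush with the legs' outer faces.

B is a run of 4 identical solid stair steps. Each tread is 982×239 mm and each step block is 189 mm high. Step 1 rests on the floor; step k is offset from step 1 by (k−1)×239 mm in y and (k−1)×189 mm in z.

The staircase is on top of the table.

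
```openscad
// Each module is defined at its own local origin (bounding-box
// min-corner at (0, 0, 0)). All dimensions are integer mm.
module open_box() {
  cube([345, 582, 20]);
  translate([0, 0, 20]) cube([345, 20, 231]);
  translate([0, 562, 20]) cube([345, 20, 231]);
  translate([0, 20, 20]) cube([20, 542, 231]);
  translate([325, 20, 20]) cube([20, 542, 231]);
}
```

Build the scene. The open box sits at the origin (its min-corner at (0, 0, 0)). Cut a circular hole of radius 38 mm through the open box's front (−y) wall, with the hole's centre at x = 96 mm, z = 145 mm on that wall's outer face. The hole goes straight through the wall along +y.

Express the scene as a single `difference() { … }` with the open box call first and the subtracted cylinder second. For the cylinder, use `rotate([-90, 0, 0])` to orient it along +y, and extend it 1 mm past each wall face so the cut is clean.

difference() {
  open_box();
  translate([96, -1, 145]) rotate([-90, 0, 0]) cylinder(h = 22, r = 38);
}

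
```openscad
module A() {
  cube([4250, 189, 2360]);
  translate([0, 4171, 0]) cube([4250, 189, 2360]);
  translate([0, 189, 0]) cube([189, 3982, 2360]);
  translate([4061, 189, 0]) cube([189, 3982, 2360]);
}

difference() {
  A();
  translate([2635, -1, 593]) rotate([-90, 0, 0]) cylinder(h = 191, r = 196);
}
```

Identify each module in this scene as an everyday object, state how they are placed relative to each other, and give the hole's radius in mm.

The subtracted cylinder has r = 196 mm.

A is a house frame. The house frame has a circular hole through its front wall. The hole's radius is 196 mm.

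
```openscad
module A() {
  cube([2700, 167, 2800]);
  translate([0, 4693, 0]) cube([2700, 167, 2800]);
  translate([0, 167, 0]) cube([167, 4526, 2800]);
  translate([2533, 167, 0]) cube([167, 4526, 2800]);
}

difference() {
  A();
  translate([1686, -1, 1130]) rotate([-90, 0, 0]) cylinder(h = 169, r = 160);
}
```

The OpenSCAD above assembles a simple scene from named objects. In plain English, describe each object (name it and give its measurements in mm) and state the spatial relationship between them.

A is the wall frame of a small rectangular building: four walls, each 2800 mm tall and 167 mm thick, enclosing a footprint 2700 mm (x) by 4860 mm (y) outside-to-outside, with no floor or roof. The front and back walls (the −y and +y sides) span the full width; the two side walls fit between them.

The house frame has a circular hole of radius 160 mm through its front wall, centred at (x = 1686, z = 1130).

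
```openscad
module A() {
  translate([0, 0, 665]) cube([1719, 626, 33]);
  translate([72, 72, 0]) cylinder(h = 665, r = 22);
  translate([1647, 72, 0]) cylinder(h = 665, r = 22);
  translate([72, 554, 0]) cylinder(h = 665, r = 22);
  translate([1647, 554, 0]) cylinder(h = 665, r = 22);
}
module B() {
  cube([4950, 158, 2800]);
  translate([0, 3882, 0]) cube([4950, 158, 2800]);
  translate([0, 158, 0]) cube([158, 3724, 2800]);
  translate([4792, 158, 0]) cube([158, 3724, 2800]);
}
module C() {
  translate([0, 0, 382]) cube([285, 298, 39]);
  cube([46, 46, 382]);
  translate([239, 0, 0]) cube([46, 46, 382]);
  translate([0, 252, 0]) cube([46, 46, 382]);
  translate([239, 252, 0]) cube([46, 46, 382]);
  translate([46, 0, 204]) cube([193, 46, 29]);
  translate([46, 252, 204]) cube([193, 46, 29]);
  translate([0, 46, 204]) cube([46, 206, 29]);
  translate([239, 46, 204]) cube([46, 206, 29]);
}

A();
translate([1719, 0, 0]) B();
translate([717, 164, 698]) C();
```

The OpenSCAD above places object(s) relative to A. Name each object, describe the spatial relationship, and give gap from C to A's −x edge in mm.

A is a table. B is a house frame. C is a stool. The house frame is against the table's +x side, with their −y faces flush. The stool is on top of the table, centred. The gap from the stool to the table's −x edge is 717 mm.

The stool's min-x is at 717; the table's min-x is 0; gap = 717 mm.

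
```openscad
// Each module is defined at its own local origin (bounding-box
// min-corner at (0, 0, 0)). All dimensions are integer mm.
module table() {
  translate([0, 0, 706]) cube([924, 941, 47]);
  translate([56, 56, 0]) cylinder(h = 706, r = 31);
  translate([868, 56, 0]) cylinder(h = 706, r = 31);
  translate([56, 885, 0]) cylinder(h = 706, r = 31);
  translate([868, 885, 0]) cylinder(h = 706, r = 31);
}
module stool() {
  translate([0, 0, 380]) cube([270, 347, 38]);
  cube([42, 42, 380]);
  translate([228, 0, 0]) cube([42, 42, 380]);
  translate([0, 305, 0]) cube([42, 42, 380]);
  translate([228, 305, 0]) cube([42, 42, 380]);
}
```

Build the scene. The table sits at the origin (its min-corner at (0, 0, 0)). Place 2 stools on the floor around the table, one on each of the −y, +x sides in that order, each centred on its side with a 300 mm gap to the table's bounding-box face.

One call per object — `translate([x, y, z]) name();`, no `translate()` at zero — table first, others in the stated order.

table();
translate([327, -647, 0]) stool();
translate([1224, 297, 0]) stool();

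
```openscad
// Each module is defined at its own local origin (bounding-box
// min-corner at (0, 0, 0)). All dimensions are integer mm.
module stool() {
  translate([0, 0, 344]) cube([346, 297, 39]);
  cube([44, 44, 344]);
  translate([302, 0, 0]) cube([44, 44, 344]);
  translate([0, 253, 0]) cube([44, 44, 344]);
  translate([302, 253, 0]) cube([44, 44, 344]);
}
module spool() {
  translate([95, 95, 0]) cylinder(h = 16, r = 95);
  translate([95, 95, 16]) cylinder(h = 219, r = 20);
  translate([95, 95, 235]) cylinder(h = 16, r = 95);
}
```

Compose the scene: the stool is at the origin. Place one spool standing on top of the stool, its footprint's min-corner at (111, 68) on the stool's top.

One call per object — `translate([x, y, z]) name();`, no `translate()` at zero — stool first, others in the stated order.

stool();
translate([111, 68, 383]) spool();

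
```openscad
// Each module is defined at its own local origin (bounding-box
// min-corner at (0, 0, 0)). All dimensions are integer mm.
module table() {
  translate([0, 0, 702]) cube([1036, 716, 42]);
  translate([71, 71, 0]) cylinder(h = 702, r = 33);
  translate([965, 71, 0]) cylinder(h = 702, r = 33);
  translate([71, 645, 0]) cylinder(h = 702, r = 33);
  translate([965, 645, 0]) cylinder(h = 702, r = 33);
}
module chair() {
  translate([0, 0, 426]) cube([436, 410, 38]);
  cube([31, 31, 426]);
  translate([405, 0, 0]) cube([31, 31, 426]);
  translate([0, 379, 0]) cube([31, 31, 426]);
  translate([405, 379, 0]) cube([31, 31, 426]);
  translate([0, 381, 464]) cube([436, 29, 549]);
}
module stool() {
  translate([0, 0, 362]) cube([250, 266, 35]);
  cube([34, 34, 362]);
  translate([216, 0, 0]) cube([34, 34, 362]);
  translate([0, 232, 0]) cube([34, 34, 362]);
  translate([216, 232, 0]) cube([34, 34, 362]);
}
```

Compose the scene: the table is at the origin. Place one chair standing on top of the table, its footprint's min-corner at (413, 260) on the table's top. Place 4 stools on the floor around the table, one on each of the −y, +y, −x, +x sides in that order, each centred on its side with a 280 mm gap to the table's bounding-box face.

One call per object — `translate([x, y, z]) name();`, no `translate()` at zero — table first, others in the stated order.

table();
translate([413, 260, 744]) chair();
translate([393, -546, 0]) stool();
translate([393, 996, 0]) stool();
translate([-530, 225, 0]) stool();
translate([1316, 225, 0]) stool();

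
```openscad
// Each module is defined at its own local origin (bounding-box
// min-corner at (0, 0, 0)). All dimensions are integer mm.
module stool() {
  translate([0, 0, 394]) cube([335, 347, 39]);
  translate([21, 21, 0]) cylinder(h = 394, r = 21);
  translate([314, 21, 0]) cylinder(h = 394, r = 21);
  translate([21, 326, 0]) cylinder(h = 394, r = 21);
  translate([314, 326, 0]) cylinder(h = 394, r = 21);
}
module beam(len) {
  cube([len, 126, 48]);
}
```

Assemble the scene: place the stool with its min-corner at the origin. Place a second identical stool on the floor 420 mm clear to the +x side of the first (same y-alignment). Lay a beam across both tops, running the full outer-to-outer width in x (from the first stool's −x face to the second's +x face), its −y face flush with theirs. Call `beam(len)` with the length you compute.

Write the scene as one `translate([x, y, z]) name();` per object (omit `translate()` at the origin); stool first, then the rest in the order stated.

stool();
translate([755, 0, 0]) stool();
translate([0, 0, 433]) beam(1090);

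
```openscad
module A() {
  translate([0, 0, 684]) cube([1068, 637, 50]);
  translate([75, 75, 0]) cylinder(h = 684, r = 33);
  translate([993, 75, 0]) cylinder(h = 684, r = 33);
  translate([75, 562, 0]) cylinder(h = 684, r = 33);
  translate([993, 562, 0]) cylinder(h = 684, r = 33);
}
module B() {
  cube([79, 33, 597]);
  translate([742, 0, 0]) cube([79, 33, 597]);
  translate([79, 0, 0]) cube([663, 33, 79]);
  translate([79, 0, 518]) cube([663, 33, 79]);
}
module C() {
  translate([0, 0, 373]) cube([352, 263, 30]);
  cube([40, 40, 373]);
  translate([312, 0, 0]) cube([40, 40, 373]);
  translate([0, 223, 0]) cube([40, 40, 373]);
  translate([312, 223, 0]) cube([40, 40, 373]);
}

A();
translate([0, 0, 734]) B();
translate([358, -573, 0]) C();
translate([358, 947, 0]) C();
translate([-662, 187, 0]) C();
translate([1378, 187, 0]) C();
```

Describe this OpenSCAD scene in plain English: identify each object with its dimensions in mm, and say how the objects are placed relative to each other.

A is a rectangular dining table. The top is 1068×637×50 mm with its upper surface at z = 734 mm. It stands on four round legs of 66 mm diameter, each leg's bounding box inset 42 mm from the nearest pair of top edges, running from the floor to the underside of the top.

B is a rectangular picture frame lying in the x–z plane (depth along y). The opening is 663 mm wide (x) by 439 mm tall (z), surrounded by a border 79 mm wide on all four sides. The frame is 33 mm deep and is made of two full-height vertical stiles with two horizontal rails fitted between them.

C is a four-legged stool. The seat is 352×263 mm, 30 mm thick, top at z = 403 mm. It stands on four square legs, each 40×40 mm in cross-section, from z = 0 to the seat underside, each flush with a corner of the seat.

The picture frame is on top of the table. Four stools sit around the table at the −y, +y, −x, +x sides.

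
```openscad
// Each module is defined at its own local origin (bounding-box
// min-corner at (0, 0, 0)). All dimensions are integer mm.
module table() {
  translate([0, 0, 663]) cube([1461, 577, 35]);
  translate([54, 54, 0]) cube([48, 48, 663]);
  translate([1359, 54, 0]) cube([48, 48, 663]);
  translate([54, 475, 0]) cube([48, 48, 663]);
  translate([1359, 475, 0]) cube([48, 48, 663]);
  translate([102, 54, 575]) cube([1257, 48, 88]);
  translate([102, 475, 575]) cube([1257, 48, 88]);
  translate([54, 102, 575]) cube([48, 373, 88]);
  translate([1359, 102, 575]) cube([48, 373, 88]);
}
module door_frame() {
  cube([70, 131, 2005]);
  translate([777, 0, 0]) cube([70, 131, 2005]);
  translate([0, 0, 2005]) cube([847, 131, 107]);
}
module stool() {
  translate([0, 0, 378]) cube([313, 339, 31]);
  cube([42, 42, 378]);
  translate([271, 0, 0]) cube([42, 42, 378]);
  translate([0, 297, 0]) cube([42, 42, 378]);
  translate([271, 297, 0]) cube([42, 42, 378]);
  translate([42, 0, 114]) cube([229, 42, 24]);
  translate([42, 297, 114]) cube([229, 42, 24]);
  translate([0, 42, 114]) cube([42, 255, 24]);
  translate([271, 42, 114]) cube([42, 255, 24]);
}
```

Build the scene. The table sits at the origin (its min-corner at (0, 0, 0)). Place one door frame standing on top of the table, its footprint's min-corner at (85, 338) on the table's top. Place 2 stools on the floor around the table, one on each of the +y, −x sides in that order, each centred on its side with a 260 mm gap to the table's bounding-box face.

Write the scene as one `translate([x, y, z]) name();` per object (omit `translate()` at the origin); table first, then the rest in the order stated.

table();
translate([85, 338, 698]) door_frame();
translate([574, 837, 0]) stool();
translate([-573, 119, 0]) stool();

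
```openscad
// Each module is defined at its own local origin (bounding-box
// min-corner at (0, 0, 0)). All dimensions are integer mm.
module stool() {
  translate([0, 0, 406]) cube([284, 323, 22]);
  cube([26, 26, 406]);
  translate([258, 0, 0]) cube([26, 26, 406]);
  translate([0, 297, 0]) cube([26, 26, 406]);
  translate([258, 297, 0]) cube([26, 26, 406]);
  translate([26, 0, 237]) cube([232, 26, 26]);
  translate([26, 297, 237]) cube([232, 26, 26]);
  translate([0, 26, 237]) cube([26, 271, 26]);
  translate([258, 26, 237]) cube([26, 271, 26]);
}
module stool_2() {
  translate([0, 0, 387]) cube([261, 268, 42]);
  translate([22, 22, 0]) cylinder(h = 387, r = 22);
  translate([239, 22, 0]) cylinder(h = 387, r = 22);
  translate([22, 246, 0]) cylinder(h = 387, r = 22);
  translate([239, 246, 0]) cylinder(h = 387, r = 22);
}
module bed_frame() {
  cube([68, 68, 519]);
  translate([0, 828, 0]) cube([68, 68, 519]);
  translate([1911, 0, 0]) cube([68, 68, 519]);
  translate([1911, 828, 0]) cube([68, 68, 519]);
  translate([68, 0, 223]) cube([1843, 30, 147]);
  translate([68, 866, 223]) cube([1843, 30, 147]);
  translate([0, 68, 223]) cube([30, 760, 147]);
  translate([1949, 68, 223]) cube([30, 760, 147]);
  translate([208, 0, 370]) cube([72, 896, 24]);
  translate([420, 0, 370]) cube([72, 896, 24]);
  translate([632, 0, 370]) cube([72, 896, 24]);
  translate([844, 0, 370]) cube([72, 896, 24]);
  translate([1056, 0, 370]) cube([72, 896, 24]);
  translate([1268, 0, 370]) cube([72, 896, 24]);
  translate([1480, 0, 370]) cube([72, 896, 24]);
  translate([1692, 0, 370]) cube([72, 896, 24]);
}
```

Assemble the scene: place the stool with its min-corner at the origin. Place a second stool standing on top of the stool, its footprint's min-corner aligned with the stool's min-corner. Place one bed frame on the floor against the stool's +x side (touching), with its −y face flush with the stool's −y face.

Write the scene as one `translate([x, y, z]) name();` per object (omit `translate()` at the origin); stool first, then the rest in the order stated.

stool();
translate([0, 0, 428]) stool_2();
translate([284, 0, 0]) bed_frame();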